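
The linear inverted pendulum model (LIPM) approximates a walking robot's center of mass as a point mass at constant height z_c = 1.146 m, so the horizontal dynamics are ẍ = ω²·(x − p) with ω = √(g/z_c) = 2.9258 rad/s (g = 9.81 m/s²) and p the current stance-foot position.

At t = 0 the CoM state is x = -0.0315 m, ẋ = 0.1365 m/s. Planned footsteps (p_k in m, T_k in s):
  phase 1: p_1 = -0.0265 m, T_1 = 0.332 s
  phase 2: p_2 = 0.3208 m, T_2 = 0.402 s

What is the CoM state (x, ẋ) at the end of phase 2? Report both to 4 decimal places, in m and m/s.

x = -0.1204, ẋ = -0.9597

phase 1: p=-0.0265, T=0.332, ωT=0.971366, cosh=1.510058, sinh=1.131492; start (x,ẋ)=(-0.031500, 0.136500) → end (x,ẋ)=(0.018738, 0.189570)
phase 2: p=0.3208, T=0.402, ωT=1.176172, cosh=1.775198, sinh=1.466741; start (x,ẋ)=(0.018738, 0.189570) → end (x,ẋ)=(-0.120386, -0.959740)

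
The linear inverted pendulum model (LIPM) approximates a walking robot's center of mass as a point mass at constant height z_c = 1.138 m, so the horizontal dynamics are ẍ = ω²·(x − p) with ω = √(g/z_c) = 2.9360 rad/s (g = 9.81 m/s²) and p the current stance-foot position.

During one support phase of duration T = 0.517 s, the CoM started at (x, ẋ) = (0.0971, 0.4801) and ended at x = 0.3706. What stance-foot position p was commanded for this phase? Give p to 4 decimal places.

ωT = 2.9360·0.517 = 1.517912; cosh(ωT) = 2.390929, sinh(ωT) = 2.171760
x(T) = p + (x₀−p)·cosh(ωT) + (ẋ₀/ω)·sinh(ωT) ⇒ p·(1 − cosh) = x(T) − x₀·cosh − (ẋ₀/ω)·sinh
numerator   = 0.3706 − (0.0971)·2.390929 − (0.4801/2.9360)·2.171760 = -0.216689
denominator = 1 − 2.390929 = -1.390929
p = -0.216689 / -1.390929 = 0.1558

p = 0.1558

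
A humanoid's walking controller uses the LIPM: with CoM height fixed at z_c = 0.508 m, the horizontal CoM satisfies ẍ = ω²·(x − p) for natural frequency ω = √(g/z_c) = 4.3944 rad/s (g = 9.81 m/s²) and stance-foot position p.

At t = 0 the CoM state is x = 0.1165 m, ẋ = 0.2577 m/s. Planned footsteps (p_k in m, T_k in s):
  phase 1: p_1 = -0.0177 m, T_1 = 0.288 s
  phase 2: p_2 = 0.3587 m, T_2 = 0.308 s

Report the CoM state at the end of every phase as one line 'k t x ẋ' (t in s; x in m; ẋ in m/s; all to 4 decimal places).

1 0.2880 0.3348 1.4553
2 0.5960 0.9075 2.8148

phase 1: p=-0.0177, T=0.288, ωT=1.265587, cosh=1.913624, sinh=1.631550; start (x,ẋ)=(0.116500, 0.257700) → end (x,ẋ)=(0.334787, 1.455312)
phase 2: p=0.3587, T=0.308, ωT=1.353475, cosh=2.064598, sinh=1.806257; start (x,ẋ)=(0.334787, 1.455312) → end (x,ẋ)=(0.907515, 2.814827)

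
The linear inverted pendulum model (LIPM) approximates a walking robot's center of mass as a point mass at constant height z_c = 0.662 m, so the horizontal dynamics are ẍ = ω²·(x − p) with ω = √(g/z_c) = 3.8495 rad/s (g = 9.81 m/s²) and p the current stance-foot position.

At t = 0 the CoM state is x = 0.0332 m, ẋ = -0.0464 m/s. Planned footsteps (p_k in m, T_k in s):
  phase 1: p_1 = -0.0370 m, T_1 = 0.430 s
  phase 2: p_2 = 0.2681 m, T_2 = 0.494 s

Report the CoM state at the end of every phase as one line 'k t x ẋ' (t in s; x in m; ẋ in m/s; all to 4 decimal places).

1 0.4300 0.1230 0.5556
2 0.9240 0.2441 0.0738

phase 1: p=-0.0370, T=0.430, ωT=1.655285, cosh=2.712805, sinh=2.521767; start (x,ẋ)=(0.033200, -0.046400) → end (x,ẋ)=(0.123043, 0.555595)
phase 2: p=0.2681, T=0.494, ωT=1.901653, cosh=3.423138, sinh=3.273817; start (x,ẋ)=(0.123043, 0.555595) → end (x,ẋ)=(0.244056, 0.073787)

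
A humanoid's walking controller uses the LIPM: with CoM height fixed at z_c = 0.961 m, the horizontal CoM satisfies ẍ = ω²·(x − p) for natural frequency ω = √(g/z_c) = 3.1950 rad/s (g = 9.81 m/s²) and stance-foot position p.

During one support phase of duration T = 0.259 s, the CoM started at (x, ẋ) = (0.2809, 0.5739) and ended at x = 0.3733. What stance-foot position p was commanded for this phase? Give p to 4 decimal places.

ωT = 3.1950·0.259 = 0.827505; cosh(ωT) = 1.362371, sinh(ωT) = 0.925233
x(T) = p + (x₀−p)·cosh(ωT) + (ẋ₀/ω)·sinh(ωT) ⇒ p·(1 − cosh) = x(T) − x₀·cosh − (ẋ₀/ω)·sinh
numerator   = 0.3733 − (0.2809)·1.362371 − (0.5739/3.1950)·0.925233 = -0.175584
denominator = 1 − 1.362371 = -0.362371
p = -0.175584 / -0.362371 = 0.4845

p = 0.4845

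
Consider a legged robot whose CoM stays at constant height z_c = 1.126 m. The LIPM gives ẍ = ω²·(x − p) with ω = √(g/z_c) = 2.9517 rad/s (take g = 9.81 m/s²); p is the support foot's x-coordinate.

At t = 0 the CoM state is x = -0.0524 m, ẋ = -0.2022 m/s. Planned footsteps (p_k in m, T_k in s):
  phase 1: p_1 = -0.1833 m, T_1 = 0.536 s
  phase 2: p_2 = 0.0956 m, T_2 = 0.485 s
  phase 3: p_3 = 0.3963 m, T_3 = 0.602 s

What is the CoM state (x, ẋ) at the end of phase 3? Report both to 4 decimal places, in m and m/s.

x = -0.2175, ẋ = -1.6332

phase 1: p=-0.1833, T=0.536, ωT=1.582111, cosh=2.535379, sinh=2.329838; start (x,ẋ)=(-0.052400, -0.202200) → end (x,ẋ)=(-0.011020, 0.387543)
phase 2: p=0.0956, T=0.485, ωT=1.431574, cosh=2.212108, sinh=1.973176; start (x,ẋ)=(-0.011020, 0.387543) → end (x,ẋ)=(0.118814, 0.236312)
phase 3: p=0.3963, T=0.602, ωT=1.776923, cosh=3.040399, sinh=2.871241; start (x,ẋ)=(0.118814, 0.236312) → end (x,ẋ)=(-0.217498, -1.633223)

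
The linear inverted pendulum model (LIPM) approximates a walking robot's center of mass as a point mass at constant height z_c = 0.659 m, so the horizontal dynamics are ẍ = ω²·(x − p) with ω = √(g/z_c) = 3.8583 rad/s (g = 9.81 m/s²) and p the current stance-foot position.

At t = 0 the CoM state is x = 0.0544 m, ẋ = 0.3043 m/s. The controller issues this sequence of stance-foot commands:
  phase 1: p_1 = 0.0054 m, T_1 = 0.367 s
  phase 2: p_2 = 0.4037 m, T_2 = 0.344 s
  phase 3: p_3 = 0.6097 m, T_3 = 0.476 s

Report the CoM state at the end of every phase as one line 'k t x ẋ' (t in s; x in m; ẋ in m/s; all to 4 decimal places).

phase 1: p=0.0054, T=0.367, ωT=1.415996, cosh=2.181636, sinh=1.938953; start (x,ẋ)=(0.054400, 0.304300) → end (x,ẋ)=(0.265223, 1.030444)
phase 2: p=0.4037, T=0.344, ωT=1.327255, cosh=2.017942, sinh=1.752738; start (x,ẋ)=(0.265223, 1.030444) → end (x,ẋ)=(0.592369, 1.142915)
phase 3: p=0.6097, T=0.476, ωT=1.836551, cosh=3.217112, sinh=3.057746; start (x,ẋ)=(0.592369, 1.142915) → end (x,ẋ)=(1.459718, 3.472422)

1 0.3670 0.2652 1.0304
2 0.7110 0.5924 1.1429
3 1.1870 1.4597 3.4724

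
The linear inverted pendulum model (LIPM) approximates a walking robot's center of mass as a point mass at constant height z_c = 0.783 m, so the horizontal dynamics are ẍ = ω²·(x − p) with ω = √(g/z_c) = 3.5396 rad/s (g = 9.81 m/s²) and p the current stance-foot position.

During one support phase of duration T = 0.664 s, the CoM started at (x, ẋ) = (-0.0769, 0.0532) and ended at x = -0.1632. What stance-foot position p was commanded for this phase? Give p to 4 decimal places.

ωT = 3.5396·0.664 = 2.350294; cosh(ωT) = 5.291999, sinh(ωT) = 5.196658
x(T) = p + (x₀−p)·cosh(ωT) + (ẋ₀/ω)·sinh(ωT) ⇒ p·(1 − cosh) = x(T) − x₀·cosh − (ẋ₀/ω)·sinh
numerator   = -0.1632 − (-0.0769)·5.291999 − (0.0532/3.5396)·5.196658 = 0.165649
denominator = 1 − 5.291999 = -4.291999
p = 0.165649 / -4.291999 = -0.0386

p = -0.0386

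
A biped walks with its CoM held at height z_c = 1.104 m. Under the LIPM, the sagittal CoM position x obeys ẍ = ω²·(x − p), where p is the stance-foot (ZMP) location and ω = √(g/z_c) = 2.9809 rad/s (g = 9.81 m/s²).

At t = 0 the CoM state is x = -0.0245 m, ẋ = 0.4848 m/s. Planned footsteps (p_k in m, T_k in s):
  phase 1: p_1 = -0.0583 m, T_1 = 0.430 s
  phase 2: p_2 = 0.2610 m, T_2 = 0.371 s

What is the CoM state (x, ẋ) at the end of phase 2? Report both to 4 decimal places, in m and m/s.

phase 1: p=-0.0583, T=0.430, ωT=1.281787, cosh=1.940307, sinh=1.662766; start (x,ẋ)=(-0.024500, 0.484800) → end (x,ẋ)=(0.277707, 1.108192)
phase 2: p=0.2610, T=0.371, ωT=1.105914, cosh=1.676447, sinh=1.345538; start (x,ẋ)=(0.277707, 1.108192) → end (x,ẋ)=(0.789231, 1.924835)

x = 0.7892, ẋ = 1.9248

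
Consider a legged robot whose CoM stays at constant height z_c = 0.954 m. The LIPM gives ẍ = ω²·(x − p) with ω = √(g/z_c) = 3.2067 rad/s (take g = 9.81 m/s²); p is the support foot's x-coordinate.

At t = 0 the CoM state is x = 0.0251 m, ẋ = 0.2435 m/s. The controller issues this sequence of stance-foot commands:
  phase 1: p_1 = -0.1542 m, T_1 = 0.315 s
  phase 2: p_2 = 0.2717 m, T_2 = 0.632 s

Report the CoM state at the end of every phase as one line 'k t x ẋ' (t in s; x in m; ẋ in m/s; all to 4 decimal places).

phase 1: p=-0.1542, T=0.315, ωT=1.010111, cosh=1.555042, sinh=1.190863; start (x,ẋ)=(0.025100, 0.243500) → end (x,ẋ)=(0.215047, 1.063353)
phase 2: p=0.2717, T=0.632, ωT=2.026634, cosh=3.860141, sinh=3.728363; start (x,ẋ)=(0.215047, 1.063353) → end (x,ẋ)=(1.289349, 3.427361)

1 0.3150 0.2150 1.0634
2 0.9470 1.2893 3.4274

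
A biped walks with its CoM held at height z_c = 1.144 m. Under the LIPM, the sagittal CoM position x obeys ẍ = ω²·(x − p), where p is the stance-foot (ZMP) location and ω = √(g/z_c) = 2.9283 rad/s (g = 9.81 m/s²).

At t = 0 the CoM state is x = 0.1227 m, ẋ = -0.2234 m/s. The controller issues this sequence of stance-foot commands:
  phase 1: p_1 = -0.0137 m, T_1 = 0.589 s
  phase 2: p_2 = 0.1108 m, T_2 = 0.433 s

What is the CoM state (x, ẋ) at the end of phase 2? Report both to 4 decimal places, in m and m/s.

x = 0.4767, ẋ = 1.1428

phase 1: p=-0.0137, T=0.589, ωT=1.724769, cosh=2.894719, sinh=2.716504; start (x,ẋ)=(0.122700, -0.223400) → end (x,ẋ)=(0.173898, 0.438346)
phase 2: p=0.1108, T=0.433, ωT=1.267954, cosh=1.917490, sinh=1.636084; start (x,ẋ)=(0.173898, 0.438346) → end (x,ẋ)=(0.476699, 1.142822)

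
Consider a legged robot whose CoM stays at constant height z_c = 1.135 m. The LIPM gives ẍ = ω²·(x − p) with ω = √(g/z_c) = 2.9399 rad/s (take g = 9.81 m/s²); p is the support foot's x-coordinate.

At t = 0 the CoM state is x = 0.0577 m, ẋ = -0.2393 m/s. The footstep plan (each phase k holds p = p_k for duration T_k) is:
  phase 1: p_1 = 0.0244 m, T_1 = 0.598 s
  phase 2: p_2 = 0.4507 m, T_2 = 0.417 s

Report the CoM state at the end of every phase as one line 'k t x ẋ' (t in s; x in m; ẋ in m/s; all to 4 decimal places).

1 0.5980 -0.1052 -0.4392
2 1.0150 -0.8106 -3.3573

phase 1: p=0.0244, T=0.598, ωT=1.758060, cosh=2.986776, sinh=2.814397; start (x,ẋ)=(0.057700, -0.239300) → end (x,ẋ)=(-0.105225, -0.439210)
phase 2: p=0.4507, T=0.417, ωT=1.225938, cosh=1.850422, sinh=1.556940; start (x,ẋ)=(-0.105225, -0.439210) → end (x,ẋ)=(-0.810596, -3.357328)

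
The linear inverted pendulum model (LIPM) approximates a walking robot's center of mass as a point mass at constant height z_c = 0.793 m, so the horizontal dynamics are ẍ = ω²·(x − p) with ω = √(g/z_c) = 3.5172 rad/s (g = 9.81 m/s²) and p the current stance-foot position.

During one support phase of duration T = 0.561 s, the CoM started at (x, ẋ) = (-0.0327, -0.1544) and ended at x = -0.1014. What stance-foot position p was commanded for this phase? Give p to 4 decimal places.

ωT = 3.5172·0.561 = 1.973149; cosh(ωT) = 3.666156, sinh(ωT) = 3.527138
x(T) = p + (x₀−p)·cosh(ωT) + (ẋ₀/ω)·sinh(ωT) ⇒ p·(1 − cosh) = x(T) − x₀·cosh − (ẋ₀/ω)·sinh
numerator   = -0.1014 − (-0.0327)·3.666156 − (-0.1544/3.5172)·3.527138 = 0.173320
denominator = 1 − 3.666156 = -2.666156
p = 0.173320 / -2.666156 = -0.0650

p = -0.0650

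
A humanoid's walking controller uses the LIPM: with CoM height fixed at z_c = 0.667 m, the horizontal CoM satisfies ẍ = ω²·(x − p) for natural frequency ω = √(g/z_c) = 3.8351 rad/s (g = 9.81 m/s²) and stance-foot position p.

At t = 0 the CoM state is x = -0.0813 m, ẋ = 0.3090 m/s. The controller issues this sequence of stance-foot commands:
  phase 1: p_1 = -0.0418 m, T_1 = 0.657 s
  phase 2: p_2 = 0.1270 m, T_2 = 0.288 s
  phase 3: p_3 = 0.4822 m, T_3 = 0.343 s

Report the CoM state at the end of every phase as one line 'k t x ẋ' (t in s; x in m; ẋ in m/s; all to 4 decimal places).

1 0.6570 0.2085 0.9970
2 0.9450 0.6127 2.0895
3 1.2880 1.6849 5.0388

phase 1: p=-0.0418, T=0.657, ωT=2.519661, cosh=6.252434, sinh=6.171947; start (x,ẋ)=(-0.081300, 0.309000) → end (x,ẋ)=(0.208512, 0.997036)
phase 2: p=0.1270, T=0.288, ωT=1.104509, cosh=1.674558, sinh=1.343184; start (x,ẋ)=(0.208512, 0.997036) → end (x,ẋ)=(0.612693, 2.089483)
phase 3: p=0.4822, T=0.343, ωT=1.315439, cosh=1.997372, sinh=1.729016; start (x,ẋ)=(0.612693, 2.089483) → end (x,ẋ)=(1.684866, 5.038770)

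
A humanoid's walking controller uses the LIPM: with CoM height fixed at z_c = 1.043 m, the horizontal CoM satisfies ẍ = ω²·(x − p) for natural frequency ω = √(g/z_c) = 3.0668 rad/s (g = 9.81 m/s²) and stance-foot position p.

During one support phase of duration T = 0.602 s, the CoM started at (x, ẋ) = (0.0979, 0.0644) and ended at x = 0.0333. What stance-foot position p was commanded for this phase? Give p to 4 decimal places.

p = 0.1555

ωT = 3.0668·0.602 = 1.846214; cosh(ωT) = 3.246809, sinh(ωT) = 3.088975
x(T) = p + (x₀−p)·cosh(ωT) + (ẋ₀/ω)·sinh(ωT) ⇒ p·(1 − cosh) = x(T) − x₀·cosh − (ẋ₀/ω)·sinh
numerator   = 0.0333 − (0.0979)·3.246809 − (0.0644/3.0668)·3.088975 = -0.349428
denominator = 1 − 3.246809 = -2.246809
p = -0.349428 / -2.246809 = 0.1555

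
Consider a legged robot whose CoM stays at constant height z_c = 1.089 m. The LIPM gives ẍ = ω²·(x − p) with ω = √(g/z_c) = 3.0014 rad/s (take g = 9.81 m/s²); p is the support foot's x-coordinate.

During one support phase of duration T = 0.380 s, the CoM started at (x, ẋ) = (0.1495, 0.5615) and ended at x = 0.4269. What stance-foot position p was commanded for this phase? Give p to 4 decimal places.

ωT = 3.0014·0.380 = 1.140532; cosh(ωT) = 1.724041, sinh(ωT) = 1.404392
x(T) = p + (x₀−p)·cosh(ωT) + (ẋ₀/ω)·sinh(ωT) ⇒ p·(1 − cosh) = x(T) − x₀·cosh − (ẋ₀/ω)·sinh
numerator   = 0.4269 − (0.1495)·1.724041 − (0.5615/3.0014)·1.404392 = -0.093577
denominator = 1 − 1.724041 = -0.724041
p = -0.093577 / -0.724041 = 0.1292

p = 0.1292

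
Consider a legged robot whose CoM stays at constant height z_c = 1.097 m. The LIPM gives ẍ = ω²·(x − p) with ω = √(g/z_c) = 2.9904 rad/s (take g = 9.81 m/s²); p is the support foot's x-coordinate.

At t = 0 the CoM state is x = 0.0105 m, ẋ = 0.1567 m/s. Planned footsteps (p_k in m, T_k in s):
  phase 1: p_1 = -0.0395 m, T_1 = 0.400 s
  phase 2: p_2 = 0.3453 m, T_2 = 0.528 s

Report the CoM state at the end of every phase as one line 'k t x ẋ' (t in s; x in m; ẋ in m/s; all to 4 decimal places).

phase 1: p=-0.0395, T=0.400, ωT=1.196160, cosh=1.804873, sinh=1.502520; start (x,ẋ)=(0.010500, 0.156700) → end (x,ẋ)=(0.129477, 0.507480)
phase 2: p=0.3453, T=0.528, ωT=1.578931, cosh=2.527982, sinh=2.321787; start (x,ẋ)=(0.129477, 0.507480) → end (x,ẋ)=(0.193718, -0.215572)

1 0.4000 0.1295 0.5075
2 0.9280 0.1937 -0.2156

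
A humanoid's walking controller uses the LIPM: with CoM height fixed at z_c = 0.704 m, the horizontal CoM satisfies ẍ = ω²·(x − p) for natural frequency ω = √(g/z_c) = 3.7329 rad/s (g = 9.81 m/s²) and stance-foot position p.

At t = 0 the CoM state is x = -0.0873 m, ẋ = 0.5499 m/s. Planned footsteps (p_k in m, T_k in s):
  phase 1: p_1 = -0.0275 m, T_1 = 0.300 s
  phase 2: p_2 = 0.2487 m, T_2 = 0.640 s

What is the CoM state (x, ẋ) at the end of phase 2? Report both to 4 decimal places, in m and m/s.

x = 0.1892, ẋ = -0.1044

phase 1: p=-0.0275, T=0.300, ωT=1.119870, cosh=1.695389, sinh=1.369067; start (x,ẋ)=(-0.087300, 0.549900) → end (x,ẋ)=(0.072795, 0.626681)
phase 2: p=0.2487, T=0.640, ωT=2.389056, cosh=5.497456, sinh=5.405740; start (x,ẋ)=(0.072795, 0.626681) → end (x,ẋ)=(0.189190, -0.104443)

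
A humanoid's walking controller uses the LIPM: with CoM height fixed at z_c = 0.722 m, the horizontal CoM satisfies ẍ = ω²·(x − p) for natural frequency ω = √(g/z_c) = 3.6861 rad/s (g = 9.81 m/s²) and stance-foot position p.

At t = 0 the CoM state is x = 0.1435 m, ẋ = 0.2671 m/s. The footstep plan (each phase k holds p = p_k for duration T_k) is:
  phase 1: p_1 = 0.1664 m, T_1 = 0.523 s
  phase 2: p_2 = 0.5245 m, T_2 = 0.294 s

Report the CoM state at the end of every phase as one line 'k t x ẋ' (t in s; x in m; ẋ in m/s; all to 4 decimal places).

phase 1: p=0.1664, T=0.523, ωT=1.927830, cosh=3.510021, sinh=3.364557; start (x,ẋ)=(0.143500, 0.267100) → end (x,ẋ)=(0.329821, 0.653519)
phase 2: p=0.5245, T=0.294, ωT=1.083713, cosh=1.646986, sinh=1.308649; start (x,ẋ)=(0.329821, 0.653519) → end (x,ẋ)=(0.435881, 0.137242)

1 0.5230 0.3298 0.6535
2 0.8170 0.4359 0.1372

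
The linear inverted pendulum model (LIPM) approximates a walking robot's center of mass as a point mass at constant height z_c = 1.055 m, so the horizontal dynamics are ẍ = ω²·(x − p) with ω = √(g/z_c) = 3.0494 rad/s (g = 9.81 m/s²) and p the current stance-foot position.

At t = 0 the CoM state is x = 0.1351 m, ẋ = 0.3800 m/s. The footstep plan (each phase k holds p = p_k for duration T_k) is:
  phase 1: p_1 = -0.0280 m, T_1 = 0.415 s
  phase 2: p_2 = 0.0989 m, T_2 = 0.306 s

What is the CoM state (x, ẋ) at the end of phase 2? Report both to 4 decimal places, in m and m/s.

phase 1: p=-0.0280, T=0.415, ωT=1.265501, cosh=1.913483, sinh=1.631385; start (x,ẋ)=(0.135100, 0.380000) → end (x,ẋ)=(0.487384, 1.538505)
phase 2: p=0.0989, T=0.306, ωT=0.933116, cosh=1.467873, sinh=1.074547; start (x,ẋ)=(0.487384, 1.538505) → end (x,ẋ)=(1.211283, 3.531283)

x = 1.2113, ẋ = 3.5313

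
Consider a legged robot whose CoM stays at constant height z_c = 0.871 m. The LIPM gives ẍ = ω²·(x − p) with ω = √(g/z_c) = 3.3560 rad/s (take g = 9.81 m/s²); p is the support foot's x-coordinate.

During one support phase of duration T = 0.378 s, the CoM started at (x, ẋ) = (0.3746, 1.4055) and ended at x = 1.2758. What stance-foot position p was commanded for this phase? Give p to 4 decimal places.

p = 0.1400

ωT = 3.3560·0.378 = 1.268568; cosh(ωT) = 1.918496, sinh(ωT) = 1.637262
x(T) = p + (x₀−p)·cosh(ωT) + (ẋ₀/ω)·sinh(ωT) ⇒ p·(1 − cosh) = x(T) − x₀·cosh − (ẋ₀/ω)·sinh
numerator   = 1.2758 − (0.3746)·1.918496 − (1.4055/3.3560)·1.637262 = -0.128557
denominator = 1 − 1.918496 = -0.918496
p = -0.128557 / -0.918496 = 0.1400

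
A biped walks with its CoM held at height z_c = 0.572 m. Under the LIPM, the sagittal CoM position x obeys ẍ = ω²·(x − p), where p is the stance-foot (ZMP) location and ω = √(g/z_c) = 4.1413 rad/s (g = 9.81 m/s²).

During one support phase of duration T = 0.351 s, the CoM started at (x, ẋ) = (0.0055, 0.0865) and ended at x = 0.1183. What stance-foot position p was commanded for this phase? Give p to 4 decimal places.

ωT = 4.1413·0.351 = 1.453596; cosh(ωT) = 2.256101, sinh(ωT) = 2.022373
x(T) = p + (x₀−p)·cosh(ωT) + (ẋ₀/ω)·sinh(ωT) ⇒ p·(1 − cosh) = x(T) − x₀·cosh − (ẋ₀/ω)·sinh
numerator   = 0.1183 − (0.0055)·2.256101 − (0.0865/4.1413)·2.022373 = 0.063650
denominator = 1 − 2.256101 = -1.256101
p = 0.063650 / -1.256101 = -0.0507

p = -0.0507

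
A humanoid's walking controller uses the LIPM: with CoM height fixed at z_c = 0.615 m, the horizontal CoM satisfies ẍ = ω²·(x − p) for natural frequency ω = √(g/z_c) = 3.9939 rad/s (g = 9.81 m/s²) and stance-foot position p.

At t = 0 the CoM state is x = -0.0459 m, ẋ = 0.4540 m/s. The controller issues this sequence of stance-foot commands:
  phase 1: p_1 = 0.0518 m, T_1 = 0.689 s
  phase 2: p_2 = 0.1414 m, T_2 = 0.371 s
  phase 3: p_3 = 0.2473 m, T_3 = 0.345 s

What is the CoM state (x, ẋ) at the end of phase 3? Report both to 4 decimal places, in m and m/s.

phase 1: p=0.0518, T=0.689, ωT=2.751797, cosh=7.867291, sinh=7.803478; start (x,ẋ)=(-0.045900, 0.454000) → end (x,ẋ)=(0.170213, 0.526802)
phase 2: p=0.1414, T=0.371, ωT=1.481737, cosh=2.313913, sinh=2.086670; start (x,ẋ)=(0.170213, 0.526802) → end (x,ẋ)=(0.483306, 1.459100)
phase 3: p=0.2473, T=0.345, ωT=1.377895, cosh=2.109327, sinh=1.857218; start (x,ẋ)=(0.483306, 1.459100) → end (x,ẋ)=(1.423616, 4.828305)

x = 1.4236, ẋ = 4.8283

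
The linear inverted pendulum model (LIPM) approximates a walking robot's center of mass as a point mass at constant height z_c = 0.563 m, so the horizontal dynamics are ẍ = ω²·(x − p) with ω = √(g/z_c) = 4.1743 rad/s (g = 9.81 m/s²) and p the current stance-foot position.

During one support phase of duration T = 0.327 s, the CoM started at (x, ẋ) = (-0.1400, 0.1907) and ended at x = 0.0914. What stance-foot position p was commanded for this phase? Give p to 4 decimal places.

ωT = 4.1743·0.327 = 1.364996; cosh(ωT) = 2.085545, sinh(ωT) = 1.830163
x(T) = p + (x₀−p)·cosh(ωT) + (ẋ₀/ω)·sinh(ωT) ⇒ p·(1 − cosh) = x(T) − x₀·cosh − (ẋ₀/ω)·sinh
numerator   = 0.0914 − (-0.1400)·2.085545 − (0.1907/4.1743)·1.830163 = 0.299767
denominator = 1 − 2.085545 = -1.085545
p = 0.299767 / -1.085545 = -0.2761

p = -0.2761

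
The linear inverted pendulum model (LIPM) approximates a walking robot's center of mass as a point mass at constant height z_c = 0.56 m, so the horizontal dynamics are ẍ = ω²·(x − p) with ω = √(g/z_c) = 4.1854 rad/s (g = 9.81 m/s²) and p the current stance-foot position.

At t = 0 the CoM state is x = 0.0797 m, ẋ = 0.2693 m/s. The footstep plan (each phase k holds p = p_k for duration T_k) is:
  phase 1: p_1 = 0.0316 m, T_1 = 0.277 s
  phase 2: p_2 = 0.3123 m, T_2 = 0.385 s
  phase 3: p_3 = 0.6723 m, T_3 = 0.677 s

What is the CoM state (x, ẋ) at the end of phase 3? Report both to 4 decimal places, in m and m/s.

phase 1: p=0.0316, T=0.277, ωT=1.159356, cosh=1.750784, sinh=1.437095; start (x,ẋ)=(0.079700, 0.269300) → end (x,ẋ)=(0.208279, 0.760799)
phase 2: p=0.3123, T=0.385, ωT=1.611379, cosh=2.604664, sinh=2.405051; start (x,ẋ)=(0.208279, 0.760799) → end (x,ẋ)=(0.478538, 0.934542)
phase 3: p=0.6723, T=0.677, ωT=2.833516, cosh=8.531974, sinh=8.473168; start (x,ẋ)=(0.478538, 0.934542) → end (x,ẋ)=(0.911069, 1.101991)

x = 0.9111, ẋ = 1.1020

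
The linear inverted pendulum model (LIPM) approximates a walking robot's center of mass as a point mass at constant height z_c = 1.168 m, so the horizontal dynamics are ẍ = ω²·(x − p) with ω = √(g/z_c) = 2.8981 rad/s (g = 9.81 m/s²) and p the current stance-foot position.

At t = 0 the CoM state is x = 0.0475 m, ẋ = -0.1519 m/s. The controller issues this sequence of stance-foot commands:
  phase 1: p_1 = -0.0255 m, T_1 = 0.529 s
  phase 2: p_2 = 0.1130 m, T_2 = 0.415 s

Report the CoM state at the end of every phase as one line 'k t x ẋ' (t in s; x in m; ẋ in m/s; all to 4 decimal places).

1 0.5290 0.0357 0.0990
2 0.9440 0.0245 -0.1596

phase 1: p=-0.0255, T=0.529, ωT=1.533095, cosh=2.424179, sinh=2.208313; start (x,ẋ)=(0.047500, -0.151900) → end (x,ẋ)=(0.035719, 0.098961)
phase 2: p=0.1130, T=0.415, ωT=1.202711, cosh=1.814755, sinh=1.514377; start (x,ẋ)=(0.035719, 0.098961) → end (x,ẋ)=(0.024466, -0.159581)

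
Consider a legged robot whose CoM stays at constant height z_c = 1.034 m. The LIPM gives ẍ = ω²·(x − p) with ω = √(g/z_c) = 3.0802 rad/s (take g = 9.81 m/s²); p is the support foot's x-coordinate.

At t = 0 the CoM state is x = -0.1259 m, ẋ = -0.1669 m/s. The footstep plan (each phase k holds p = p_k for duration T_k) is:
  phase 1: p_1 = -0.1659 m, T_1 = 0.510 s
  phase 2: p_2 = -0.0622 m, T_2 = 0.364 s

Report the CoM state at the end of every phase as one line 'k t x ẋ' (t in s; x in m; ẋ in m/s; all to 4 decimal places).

phase 1: p=-0.1659, T=0.510, ωT=1.570902, cosh=2.509422, sinh=2.301564; start (x,ẋ)=(-0.125900, -0.166900) → end (x,ẋ)=(-0.190233, -0.135251)
phase 2: p=-0.0622, T=0.364, ωT=1.121193, cosh=1.697201, sinh=1.371311; start (x,ẋ)=(-0.190233, -0.135251) → end (x,ẋ)=(-0.339712, -0.770348)

1 0.5100 -0.1902 -0.1353
2 0.8740 -0.3397 -0.7703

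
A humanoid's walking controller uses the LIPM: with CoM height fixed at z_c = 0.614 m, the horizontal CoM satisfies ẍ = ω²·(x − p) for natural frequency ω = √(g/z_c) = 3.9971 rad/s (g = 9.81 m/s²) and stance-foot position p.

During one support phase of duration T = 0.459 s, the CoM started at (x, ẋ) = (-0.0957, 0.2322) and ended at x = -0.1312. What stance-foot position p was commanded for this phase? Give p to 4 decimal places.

ωT = 3.9971·0.459 = 1.834669; cosh(ωT) = 3.211363, sinh(ωT) = 3.051697
x(T) = p + (x₀−p)·cosh(ωT) + (ẋ₀/ω)·sinh(ωT) ⇒ p·(1 − cosh) = x(T) − x₀·cosh − (ẋ₀/ω)·sinh
numerator   = -0.1312 − (-0.0957)·3.211363 − (0.2322/3.9971)·3.051697 = -0.001152
denominator = 1 − 3.211363 = -2.211363
p = -0.001152 / -2.211363 = 0.0005

p = 0.0005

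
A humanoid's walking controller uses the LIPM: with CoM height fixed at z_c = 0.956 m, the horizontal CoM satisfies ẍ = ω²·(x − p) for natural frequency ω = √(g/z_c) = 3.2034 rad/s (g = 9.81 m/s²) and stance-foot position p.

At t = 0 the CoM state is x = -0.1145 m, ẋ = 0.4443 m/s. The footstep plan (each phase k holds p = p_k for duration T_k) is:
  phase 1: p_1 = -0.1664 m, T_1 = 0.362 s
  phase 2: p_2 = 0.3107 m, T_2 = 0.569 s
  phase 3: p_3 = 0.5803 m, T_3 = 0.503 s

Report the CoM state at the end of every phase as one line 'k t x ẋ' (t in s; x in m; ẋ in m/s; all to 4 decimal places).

1 0.3620 0.1239 1.0171
2 0.9310 0.6743 1.4257
3 1.4340 1.8954 4.4374

phase 1: p=-0.1664, T=0.362, ωT=1.159631, cosh=1.751179, sinh=1.437577; start (x,ẋ)=(-0.114500, 0.444300) → end (x,ẋ)=(0.123873, 1.017055)
phase 2: p=0.3107, T=0.569, ωT=1.822735, cosh=3.175171, sinh=3.013588; start (x,ẋ)=(0.123873, 1.017055) → end (x,ẋ)=(0.674283, 1.425747)
phase 3: p=0.5803, T=0.503, ωT=1.611310, cosh=2.604498, sinh=2.404872; start (x,ẋ)=(0.674283, 1.425747) → end (x,ẋ)=(1.895423, 4.437380)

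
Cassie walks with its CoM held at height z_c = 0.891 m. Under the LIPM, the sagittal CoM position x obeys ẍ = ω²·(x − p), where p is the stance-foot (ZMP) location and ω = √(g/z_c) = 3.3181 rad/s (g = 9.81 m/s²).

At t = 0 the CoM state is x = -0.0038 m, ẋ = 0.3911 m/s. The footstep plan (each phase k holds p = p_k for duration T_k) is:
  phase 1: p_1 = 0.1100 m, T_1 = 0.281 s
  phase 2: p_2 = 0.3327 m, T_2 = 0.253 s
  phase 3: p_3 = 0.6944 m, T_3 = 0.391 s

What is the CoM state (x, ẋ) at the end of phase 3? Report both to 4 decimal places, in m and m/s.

phase 1: p=0.1100, T=0.281, ωT=0.932386, cosh=1.467089, sinh=1.073475; start (x,ẋ)=(-0.003800, 0.391100) → end (x,ẋ)=(0.069574, 0.168434)
phase 2: p=0.3327, T=0.253, ωT=0.839479, cosh=1.373548, sinh=0.941613; start (x,ẋ)=(0.069574, 0.168434) → end (x,ẋ)=(0.019083, -0.590748)
phase 3: p=0.6944, T=0.391, ωT=1.297377, cosh=1.966466, sinh=1.693219; start (x,ẋ)=(0.019083, -0.590748) → end (x,ẋ)=(-0.935046, -4.955800)

x = -0.9350, ẋ = -4.9558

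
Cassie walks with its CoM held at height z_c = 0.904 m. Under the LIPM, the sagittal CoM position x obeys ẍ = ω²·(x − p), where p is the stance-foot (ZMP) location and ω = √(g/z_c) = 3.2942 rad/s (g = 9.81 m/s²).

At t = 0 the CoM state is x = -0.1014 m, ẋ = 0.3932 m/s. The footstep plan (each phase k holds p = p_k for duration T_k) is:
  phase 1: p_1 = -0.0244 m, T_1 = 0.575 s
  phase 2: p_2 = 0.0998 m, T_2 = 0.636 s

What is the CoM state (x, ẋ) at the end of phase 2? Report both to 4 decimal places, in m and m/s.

x = 0.7298, ẋ = 2.1376

phase 1: p=-0.0244, T=0.575, ωT=1.894165, cosh=3.398720, sinh=3.248276; start (x,ẋ)=(-0.101400, 0.393200) → end (x,ẋ)=(0.101617, 0.512440)
phase 2: p=0.0998, T=0.636, ωT=2.095111, cosh=4.124701, sinh=4.001644; start (x,ẋ)=(0.101617, 0.512440) → end (x,ẋ)=(0.729784, 2.137616)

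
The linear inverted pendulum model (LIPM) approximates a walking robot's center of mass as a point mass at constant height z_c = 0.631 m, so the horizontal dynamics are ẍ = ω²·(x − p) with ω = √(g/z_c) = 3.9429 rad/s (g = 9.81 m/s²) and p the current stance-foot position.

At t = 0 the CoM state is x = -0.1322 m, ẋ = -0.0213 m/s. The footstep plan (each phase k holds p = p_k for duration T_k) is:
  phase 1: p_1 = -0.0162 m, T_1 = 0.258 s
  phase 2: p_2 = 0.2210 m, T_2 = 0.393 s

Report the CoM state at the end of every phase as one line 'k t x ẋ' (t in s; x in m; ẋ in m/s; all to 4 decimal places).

1 0.2580 -0.2041 -0.5831
2 0.6510 -1.1576 -5.2035

phase 1: p=-0.0162, T=0.258, ωT=1.017268, cosh=1.563605, sinh=1.202024; start (x,ẋ)=(-0.132200, -0.021300) → end (x,ẋ)=(-0.204072, -0.583082)
phase 2: p=0.2210, T=0.393, ωT=1.549560, cosh=2.460869, sinh=2.248527; start (x,ẋ)=(-0.204072, -0.583082) → end (x,ẋ)=(-1.157561, -5.203455)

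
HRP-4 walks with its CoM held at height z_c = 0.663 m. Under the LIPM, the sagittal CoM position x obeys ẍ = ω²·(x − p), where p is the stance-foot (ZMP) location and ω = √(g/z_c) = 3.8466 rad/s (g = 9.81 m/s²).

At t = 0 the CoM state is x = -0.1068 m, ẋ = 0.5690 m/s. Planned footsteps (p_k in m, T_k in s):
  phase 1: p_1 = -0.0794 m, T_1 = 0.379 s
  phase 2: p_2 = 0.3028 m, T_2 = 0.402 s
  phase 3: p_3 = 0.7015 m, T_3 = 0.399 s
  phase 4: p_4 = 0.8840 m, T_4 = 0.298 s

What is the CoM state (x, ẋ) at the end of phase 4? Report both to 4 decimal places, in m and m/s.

phase 1: p=-0.0794, T=0.379, ωT=1.457861, cosh=2.264747, sinh=2.032014; start (x,ẋ)=(-0.106800, 0.569000) → end (x,ẋ)=(0.159127, 1.074473)
phase 2: p=0.3028, T=0.402, ωT=1.546333, cosh=2.453627, sinh=2.240599; start (x,ẋ)=(0.159127, 1.074473) → end (x,ẋ)=(0.576148, 1.398085)
phase 3: p=0.7015, T=0.399, ωT=1.534793, cosh=2.427933, sinh=2.212433; start (x,ẋ)=(0.576148, 1.398085) → end (x,ẋ)=(1.201286, 2.327672)
phase 4: p=0.8840, T=0.298, ωT=1.146287, cosh=1.732151, sinh=1.414336; start (x,ẋ)=(1.201286, 2.327672) → end (x,ẋ)=(2.289436, 5.758036)

x = 2.2894, ẋ = 5.7580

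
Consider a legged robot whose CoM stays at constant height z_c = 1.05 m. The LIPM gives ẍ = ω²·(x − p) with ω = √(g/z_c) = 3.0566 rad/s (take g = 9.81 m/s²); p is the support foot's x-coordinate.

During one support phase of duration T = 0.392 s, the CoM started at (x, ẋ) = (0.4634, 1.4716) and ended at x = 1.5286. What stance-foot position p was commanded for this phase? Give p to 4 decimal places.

p = 0.0425

ωT = 3.0566·0.392 = 1.198187; cosh(ωT) = 1.807922, sinh(ωT) = 1.506181
x(T) = p + (x₀−p)·cosh(ωT) + (ẋ₀/ω)·sinh(ωT) ⇒ p·(1 − cosh) = x(T) − x₀·cosh − (ẋ₀/ω)·sinh
numerator   = 1.5286 − (0.4634)·1.807922 − (1.4716/3.0566)·1.506181 = -0.034342
denominator = 1 − 1.807922 = -0.807922
p = -0.034342 / -0.807922 = 0.0425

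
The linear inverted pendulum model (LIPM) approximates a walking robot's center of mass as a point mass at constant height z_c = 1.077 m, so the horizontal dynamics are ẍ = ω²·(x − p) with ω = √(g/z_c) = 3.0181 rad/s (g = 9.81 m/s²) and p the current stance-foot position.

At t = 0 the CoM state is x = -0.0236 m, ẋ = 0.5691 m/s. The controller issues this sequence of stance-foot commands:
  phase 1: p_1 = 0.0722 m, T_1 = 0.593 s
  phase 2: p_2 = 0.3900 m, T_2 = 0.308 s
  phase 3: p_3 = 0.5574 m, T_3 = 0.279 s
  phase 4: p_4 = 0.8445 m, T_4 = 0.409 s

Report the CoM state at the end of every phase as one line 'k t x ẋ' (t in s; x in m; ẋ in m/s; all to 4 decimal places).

1 0.5930 0.3262 0.9099
2 0.9010 0.6189 1.1261
3 1.1800 0.9947 1.7251
4 1.5890 2.0234 3.9280

phase 1: p=0.0722, T=0.593, ωT=1.789733, cosh=3.077430, sinh=2.910425; start (x,ẋ)=(-0.023600, 0.569100) → end (x,ẋ)=(0.326179, 0.909863)
phase 2: p=0.3900, T=0.308, ωT=0.929575, cosh=1.464077, sinh=1.069355; start (x,ẋ)=(0.326179, 0.909863) → end (x,ẋ)=(0.618938, 1.126131)
phase 3: p=0.5574, T=0.279, ωT=0.842050, cosh=1.375973, sinh=0.945147; start (x,ẋ)=(0.618938, 1.126131) → end (x,ẋ)=(0.994733, 1.725066)
phase 4: p=0.8445, T=0.409, ωT=1.234403, cosh=1.863667, sinh=1.572659; start (x,ẋ)=(0.994733, 1.725066) → end (x,ẋ)=(2.023375, 3.928021)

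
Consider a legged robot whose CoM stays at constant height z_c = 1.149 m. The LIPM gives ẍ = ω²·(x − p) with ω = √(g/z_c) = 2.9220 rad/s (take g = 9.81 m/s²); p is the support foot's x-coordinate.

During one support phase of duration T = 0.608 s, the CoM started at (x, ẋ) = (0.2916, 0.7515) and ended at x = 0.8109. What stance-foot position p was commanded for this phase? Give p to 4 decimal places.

ωT = 2.9220·0.608 = 1.776576; cosh(ωT) = 3.039402, sinh(ωT) = 2.870185
x(T) = p + (x₀−p)·cosh(ωT) + (ẋ₀/ω)·sinh(ωT) ⇒ p·(1 − cosh) = x(T) − x₀·cosh − (ẋ₀/ω)·sinh
numerator   = 0.8109 − (0.2916)·3.039402 − (0.7515/2.9220)·2.870185 = -0.813564
denominator = 1 − 3.039402 = -2.039402
p = -0.813564 / -2.039402 = 0.3989

p = 0.3989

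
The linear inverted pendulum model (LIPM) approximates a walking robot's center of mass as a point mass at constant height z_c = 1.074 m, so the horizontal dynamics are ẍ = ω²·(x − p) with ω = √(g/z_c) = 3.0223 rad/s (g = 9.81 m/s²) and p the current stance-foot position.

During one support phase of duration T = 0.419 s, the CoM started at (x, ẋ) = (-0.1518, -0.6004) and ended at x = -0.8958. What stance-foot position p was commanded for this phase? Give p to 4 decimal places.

p = 0.3068

ωT = 3.0223·0.419 = 1.266344; cosh(ωT) = 1.914859, sinh(ωT) = 1.632998
x(T) = p + (x₀−p)·cosh(ωT) + (ẋ₀/ω)·sinh(ωT) ⇒ p·(1 − cosh) = x(T) − x₀·cosh − (ẋ₀/ω)·sinh
numerator   = -0.8958 − (-0.1518)·1.914859 − (-0.6004/3.0223)·1.632998 = -0.280719
denominator = 1 − 1.914859 = -0.914859
p = -0.280719 / -0.914859 = 0.3068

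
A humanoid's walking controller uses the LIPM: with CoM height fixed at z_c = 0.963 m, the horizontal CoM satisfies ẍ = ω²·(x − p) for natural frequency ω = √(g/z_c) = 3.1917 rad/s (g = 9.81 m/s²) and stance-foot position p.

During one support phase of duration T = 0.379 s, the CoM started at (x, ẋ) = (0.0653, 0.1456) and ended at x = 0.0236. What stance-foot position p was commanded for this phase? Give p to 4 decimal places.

ωT = 3.1917·0.379 = 1.209654; cosh(ωT) = 1.825313, sinh(ωT) = 1.527013
x(T) = p + (x₀−p)·cosh(ωT) + (ẋ₀/ω)·sinh(ωT) ⇒ p·(1 − cosh) = x(T) − x₀·cosh − (ẋ₀/ω)·sinh
numerator   = 0.0236 − (0.0653)·1.825313 − (0.1456/3.1917)·1.527013 = -0.165253
denominator = 1 − 1.825313 = -0.825313
p = -0.165253 / -0.825313 = 0.2002

p = 0.2002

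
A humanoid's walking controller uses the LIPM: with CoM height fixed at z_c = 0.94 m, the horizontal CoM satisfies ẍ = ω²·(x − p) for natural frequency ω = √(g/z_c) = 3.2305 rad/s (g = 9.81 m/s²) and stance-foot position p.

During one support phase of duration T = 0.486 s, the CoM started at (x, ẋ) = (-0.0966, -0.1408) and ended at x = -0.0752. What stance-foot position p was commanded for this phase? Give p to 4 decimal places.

p = -0.1773

ωT = 3.2305·0.486 = 1.570023; cosh(ωT) = 2.507400, sinh(ωT) = 2.299359
x(T) = p + (x₀−p)·cosh(ωT) + (ẋ₀/ω)·sinh(ωT) ⇒ p·(1 − cosh) = x(T) − x₀·cosh − (ẋ₀/ω)·sinh
numerator   = -0.0752 − (-0.0966)·2.507400 − (-0.1408/3.2305)·2.299359 = 0.267231
denominator = 1 − 2.507400 = -1.507400
p = 0.267231 / -1.507400 = -0.1773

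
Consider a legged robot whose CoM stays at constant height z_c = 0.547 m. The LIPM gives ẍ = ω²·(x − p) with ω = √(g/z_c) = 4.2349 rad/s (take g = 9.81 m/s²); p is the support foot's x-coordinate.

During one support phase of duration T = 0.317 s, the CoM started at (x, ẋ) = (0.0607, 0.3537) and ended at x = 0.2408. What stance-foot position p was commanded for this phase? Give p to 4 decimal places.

p = 0.0309

ωT = 4.2349·0.317 = 1.342463; cosh(ωT) = 2.044832, sinh(ωT) = 1.783631
x(T) = p + (x₀−p)·cosh(ωT) + (ẋ₀/ω)·sinh(ωT) ⇒ p·(1 − cosh) = x(T) − x₀·cosh − (ẋ₀/ω)·sinh
numerator   = 0.2408 − (0.0607)·2.044832 − (0.3537/4.2349)·1.783631 = -0.032291
denominator = 1 − 2.044832 = -1.044832
p = -0.032291 / -1.044832 = 0.0309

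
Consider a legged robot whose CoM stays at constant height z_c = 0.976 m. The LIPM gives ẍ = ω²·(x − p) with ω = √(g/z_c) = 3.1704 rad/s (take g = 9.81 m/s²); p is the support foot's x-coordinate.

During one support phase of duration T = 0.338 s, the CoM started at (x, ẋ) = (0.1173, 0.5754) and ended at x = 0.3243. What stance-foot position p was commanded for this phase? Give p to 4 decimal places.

p = 0.1599

ωT = 3.1704·0.338 = 1.071595; cosh(ωT) = 1.631248, sinh(ωT) = 1.288786
x(T) = p + (x₀−p)·cosh(ωT) + (ẋ₀/ω)·sinh(ωT) ⇒ p·(1 − cosh) = x(T) − x₀·cosh − (ẋ₀/ω)·sinh
numerator   = 0.3243 − (0.1173)·1.631248 − (0.5754/3.1704)·1.288786 = -0.100949
denominator = 1 − 1.631248 = -0.631248
p = -0.100949 / -0.631248 = 0.1599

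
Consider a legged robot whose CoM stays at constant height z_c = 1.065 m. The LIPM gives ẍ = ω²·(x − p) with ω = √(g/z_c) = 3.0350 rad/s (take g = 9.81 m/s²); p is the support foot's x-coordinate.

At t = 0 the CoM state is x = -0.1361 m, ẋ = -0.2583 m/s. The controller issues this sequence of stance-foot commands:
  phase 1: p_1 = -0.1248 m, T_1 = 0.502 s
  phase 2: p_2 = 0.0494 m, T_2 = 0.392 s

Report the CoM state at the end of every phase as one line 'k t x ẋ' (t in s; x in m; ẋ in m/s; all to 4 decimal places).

1 0.5020 -0.3379 -0.6957
2 0.8940 -0.9877 -3.0017

phase 1: p=-0.1248, T=0.502, ωT=1.523570, cosh=2.403255, sinh=2.185322; start (x,ẋ)=(-0.136100, -0.258300) → end (x,ẋ)=(-0.337943, -0.695707)
phase 2: p=0.0494, T=0.392, ωT=1.189720, cosh=1.795234, sinh=1.490927; start (x,ẋ)=(-0.337943, -0.695707) → end (x,ẋ)=(-0.987734, -3.001672)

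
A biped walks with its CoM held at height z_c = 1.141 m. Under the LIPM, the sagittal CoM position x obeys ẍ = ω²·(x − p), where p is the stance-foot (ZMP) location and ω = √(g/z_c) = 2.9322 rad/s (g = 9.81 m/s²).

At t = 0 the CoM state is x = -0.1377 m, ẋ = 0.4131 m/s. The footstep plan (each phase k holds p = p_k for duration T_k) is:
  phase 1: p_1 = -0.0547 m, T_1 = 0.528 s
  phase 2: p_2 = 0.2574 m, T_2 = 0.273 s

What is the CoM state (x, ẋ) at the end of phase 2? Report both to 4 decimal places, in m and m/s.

phase 1: p=-0.0547, T=0.528, ωT=1.548202, cosh=2.457817, sinh=2.245187; start (x,ẋ)=(-0.137700, 0.413100) → end (x,ẋ)=(0.057612, 0.468907)
phase 2: p=0.2574, T=0.273, ωT=0.800491, cosh=1.337871, sinh=0.888762; start (x,ẋ)=(0.057612, 0.468907) → end (x,ẋ)=(0.132237, 0.106684)

x = 0.1322, ẋ = 0.1067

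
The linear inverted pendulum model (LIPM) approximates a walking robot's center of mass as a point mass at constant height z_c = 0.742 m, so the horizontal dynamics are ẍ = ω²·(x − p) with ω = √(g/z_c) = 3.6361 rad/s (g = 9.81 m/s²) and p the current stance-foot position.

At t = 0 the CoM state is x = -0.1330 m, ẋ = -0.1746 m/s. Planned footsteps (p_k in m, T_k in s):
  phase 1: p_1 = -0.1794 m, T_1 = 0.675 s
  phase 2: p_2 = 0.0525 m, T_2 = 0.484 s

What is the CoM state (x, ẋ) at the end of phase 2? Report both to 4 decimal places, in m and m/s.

x = -0.6954, ẋ = -2.5793

phase 1: p=-0.1794, T=0.675, ωT=2.454368, cosh=5.862494, sinh=5.776576; start (x,ẋ)=(-0.133000, -0.174600) → end (x,ẋ)=(-0.184763, -0.048996)
phase 2: p=0.0525, T=0.484, ωT=1.759872, cosh=2.991881, sinh=2.819814; start (x,ẋ)=(-0.184763, -0.048996) → end (x,ẋ)=(-0.695359, -2.579275)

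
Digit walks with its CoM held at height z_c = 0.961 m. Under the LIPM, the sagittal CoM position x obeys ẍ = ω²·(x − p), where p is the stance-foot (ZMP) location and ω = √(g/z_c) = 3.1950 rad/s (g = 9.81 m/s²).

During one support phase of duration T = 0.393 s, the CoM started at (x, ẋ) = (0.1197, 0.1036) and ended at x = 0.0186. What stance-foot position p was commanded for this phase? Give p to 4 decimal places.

p = 0.2906

ωT = 3.1950·0.393 = 1.255635; cosh(ωT) = 1.897481, sinh(ωT) = 1.612586
x(T) = p + (x₀−p)·cosh(ωT) + (ẋ₀/ω)·sinh(ωT) ⇒ p·(1 − cosh) = x(T) − x₀·cosh − (ẋ₀/ω)·sinh
numerator   = 0.0186 − (0.1197)·1.897481 − (0.1036/3.1950)·1.612586 = -0.260818
denominator = 1 − 1.897481 = -0.897481
p = -0.260818 / -0.897481 = 0.2906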